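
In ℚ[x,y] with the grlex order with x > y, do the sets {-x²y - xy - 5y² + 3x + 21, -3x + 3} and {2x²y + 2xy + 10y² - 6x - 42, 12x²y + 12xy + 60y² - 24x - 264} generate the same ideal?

For a fixed monomial order, each ideal has a unique reduced Gröbner basis; comparing bases decides equality.
Buchberger on the first generating set:
f_1 = -x²y - xy - 5y² + 3x + 21, LT = x²y.
f_2 = -3x + 3, LT = x.

S(f_1,f_2): lcm = x²y. S = 2xy + 5y² - 3x - 21.
  leading term xy: subtract (-⅔y)·f_2 from 2xy + 5y² - 3x - 21 → 5y² - 3x + 2y - 21
  leading term y²: no divisor's leading term divides it; move 5y² to the remainder.
  leading term x: subtract (1)·f_2 from -3x + 2y - 21 → 2y - 24
  leading term y: no divisor's leading term divides it; move 2y to the remainder.
  leading term 1: no divisor's leading term divides it; move -24 to the remainder.
  remainder 5y² + 2y - 24 ≠ 0; add g_3 = 5y² + 2y - 24 to the basis.

S(f_1,g_3): lcm = x²y². S = -⅖x²y + xy² + 5y³ + 24/5x² - 3xy - 21y.
  leading term x²y: subtract (⅖)·f_1 from -⅖x²y + xy² + 5y³ + 24/5x² - 3xy - 21y → xy² + 5y³ + 24/5x² - 13/5xy + 2y² - 6/5x - 21y - 42/5
  leading term xy²: subtract (-⅓y²)·f_2 from xy² + 5y³ + 24/5x² - 13/5xy + 2y² - 6/5x - 21y - 42/5 → 5y³ + 24/5x² - 13/5xy + 3y² - 6/5x - 21y - 42/5
  leading term y³: subtract (y)·g_3 from 5y³ + 24/5x² - 13/5xy + 3y² - 6/5x - 21y - 42/5 → 24/5x² - 13/5xy + y² - 6/5x + 3y - 42/5
  leading term x²: subtract (-8/5x)·f_2 from 24/5x² - 13/5xy + y² - 6/5x + 3y - 42/5 → -13/5xy + y² + 18/5x + 3y - 42/5
  leading term xy: subtract (13/15y)·f_2 from -13/5xy + y² + 18/5x + 3y - 42/5 → y² + 18/5x + ⅖y - 42/5
  leading term y²: subtract (⅕)·g_3 from y² + 18/5x + ⅖y - 42/5 → 18/5x - 18/5
  leading term x: subtract (-6/5)·f_2 from 18/5x - 18/5 → 0
  remainder 0.

S(f_2,g_3): leading monomials are coprime, so the S-polynomial reduces to 0 (Buchberger's first criterion).
Every S-polynomial of the final basis reduces to 0, so we have a Gröbner basis.
Inter-reduce: drop elements whose leading term is divisible by another's, tail-reduce, and make monic.
Reduced Gröbner basis: {y² + ⅖y - 24/5, x - 1}.

Buchberger on the second generating set:
h_1 = 2x²y + 2xy + 10y² - 6x - 42, LT = x²y.
h_2 = 12x²y + 12xy + 60y² - 24x - 264, LT = x²y.

S(h_1,h_2): lcm = x²y. S = -x + 1.
  leading term x: no divisor's leading term divides it; move -x to the remainder.
  leading term 1: no divisor's leading term divides it; move 1 to the remainder.
  remainder -x + 1 ≠ 0; add k_3 = -x + 1 to the basis.

S(h_1,k_3): lcm = x²y. S = 2xy + 5y² - 3x - 21.
  leading term xy: subtract (-2y)·k_3 from 2xy + 5y² - 3x - 21 → 5y² - 3x + 2y - 21
  leading term y²: no divisor's leading term divides it; move 5y² to the remainder.
  leading term x: subtract (3)·k_3 from -3x + 2y - 21 → 2y - 24
  leading term y: no divisor's leading term divides it; move 2y to the remainder.
  leading term 1: no divisor's leading term divides it; move -24 to the remainder.
  remainder 5y² + 2y - 24 ≠ 0; add k_4 = 5y² + 2y - 24 to the basis.

S(h_2,k_3): lcm = x²y. S = 2xy + 5y² - 2x - 22.
  leading term xy: subtract (-2y)·k_3 from 2xy + 5y² - 2x - 22 → 5y² - 2x + 2y - 22
  leading term y²: subtract (1)·k_4 from 5y² - 2x + 2y - 22 → -2x + 2
  leading term x: subtract (2)·k_3 from -2x + 2 → 0
  remainder 0.

S(h_1,k_4): lcm = x²y². S = -⅖x²y + xy² + 5y³ + 24/5x² - 3xy - 21y.
  leading term x²y: subtract (-⅕)·h_1 from -⅖x²y + xy² + 5y³ + 24/5x² - 3xy - 21y → xy² + 5y³ + 24/5x² - 13/5xy + 2y² - 6/5x - 21y - 42/5
  leading term xy²: subtract (-y²)·k_3 from xy² + 5y³ + 24/5x² - 13/5xy + 2y² - 6/5x - 21y - 42/5 → 5y³ + 24/5x² - 13/5xy + 3y² - 6/5x - 21y - 42/5
  leading term y³: subtract (y)·k_4 from 5y³ + 24/5x² - 13/5xy + 3y² - 6/5x - 21y - 42/5 → 24/5x² - 13/5xy + y² - 6/5x + 3y - 42/5
  leading term x²: subtract (-24/5x)·k_3 from 24/5x² - 13/5xy + y² - 6/5x + 3y - 42/5 → -13/5xy + y² + 18/5x + 3y - 42/5
  leading term xy: subtract (13/5y)·k_3 from -13/5xy + y² + 18/5x + 3y - 42/5 → y² + 18/5x + ⅖y - 42/5
  leading term y²: subtract (⅕)·k_4 from y² + 18/5x + ⅖y - 42/5 → 18/5x - 18/5
  leading term x: subtract (-18/5)·k_3 from 18/5x - 18/5 → 0
  remainder 0.

S(h_2,k_4): lcm = x²y². S = -⅖x²y + xy² + 5y³ + 24/5x² - 2xy - 22y.
  leading term x²y: subtract (-⅕)·h_1 from -⅖x²y + xy² + 5y³ + 24/5x² - 2xy - 22y → xy² + 5y³ + 24/5x² - 8/5xy + 2y² - 6/5x - 22y - 42/5
  leading term xy²: subtract (-y²)·k_3 from xy² + 5y³ + 24/5x² - 8/5xy + 2y² - 6/5x - 22y - 42/5 → 5y³ + 24/5x² - 8/5xy + 3y² - 6/5x - 22y - 42/5
  leading term y³: subtract (y)·k_4 from 5y³ + 24/5x² - 8/5xy + 3y² - 6/5x - 22y - 42/5 → 24/5x² - 8/5xy + y² - 6/5x + 2y - 42/5
  leading term x²: subtract (-24/5x)·k_3 from 24/5x² - 8/5xy + y² - 6/5x + 2y - 42/5 → -8/5xy + y² + 18/5x + 2y - 42/5
  leading term xy: subtract (8/5y)·k_3 from -8/5xy + y² + 18/5x + 2y - 42/5 → y² + 18/5x + ⅖y - 42/5
  leading term y²: subtract (⅕)·k_4 from y² + 18/5x + ⅖y - 42/5 → 18/5x - 18/5
  leading term x: subtract (-18/5)·k_3 from 18/5x - 18/5 → 0
  remainder 0.

S(k_3,k_4): leading monomials are coprime, so the S-polynomial reduces to 0 (Buchberger's first criterion).
Every S-polynomial of the final basis reduces to 0, so we have a Gröbner basis.
Inter-reduce: drop elements whose leading term is divisible by another's, tail-reduce, and make monic.
Reduced Gröbner basis: {y² + ⅖y - 24/5, x - 1}.

Same reduced basis, so the two generating sets span the same ideal.

Yes, the ideals are equal.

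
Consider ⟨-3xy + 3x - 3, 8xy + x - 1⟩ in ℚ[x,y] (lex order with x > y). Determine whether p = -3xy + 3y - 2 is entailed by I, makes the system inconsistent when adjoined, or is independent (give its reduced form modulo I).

Adjoining -3xy + 3y - 2 makes the ideal the whole ring: the system is inconsistent.

First compute the reduced Gröbner basis of I by Buchberger's algorithm.
f_1 = -3xy + 3x - 3, LT = xy.
f_2 = 8xy + x - 1, LT = xy.

S(f_1,f_2): lcm = xy. S = -9/8x + 9/8.
  leading term x: no divisor's leading term divides it; move -9/8x to the remainder.
  leading term 1: no divisor's leading term divides it; move 9/8 to the remainder.
  remainder -9/8x + 9/8 ≠ 0; add h_3 = -9/8x + 9/8 to the basis.

S(f_1,h_3): lcm = xy. S = -x + y + 1.
  leading term x: subtract (8/9)·h_3 from -x + y + 1 → y
  leading term y: no divisor's leading term divides it; move y to the remainder.
  remainder y ≠ 0; add h_4 = y to the basis.

The other S-polynomials (S(f_2,h_3), S(f_1,h_4), S(f_2,h_4), S(h_3,h_4)) all reduce to 0 modulo the current basis, so we have a Gröbner basis.
Inter-reduce: drop elements whose leading term is divisible by another's, tail-reduce, and make monic.
Reduced Gröbner basis: {x - 1, y}.
Label its elements g_1 = x - 1, g_2 = y.

Reduce p = -3xy + 3y - 2 modulo G:
  leading term xy: subtract (-3y)·g_1 from -3xy + 3y - 2 → -2
  leading term 1: no divisor's leading term divides it; move -2 to the remainder.
  normal form = -2.
The normal form is nonzero, so p ∉ I. Since p minus its normal form lies in I, I + (p) = I + (r) where r = -2; decide whether this ideal is the whole ring.
Here r = -2 is a nonzero constant, hence a unit: 1 ∈ I + (p), the Gröbner basis of I + (p) is {1}, and the enlarged system has no common solution — adjoining p is inconsistent.

Ideal membership is decidable via reduction modulo a Gröbner basis.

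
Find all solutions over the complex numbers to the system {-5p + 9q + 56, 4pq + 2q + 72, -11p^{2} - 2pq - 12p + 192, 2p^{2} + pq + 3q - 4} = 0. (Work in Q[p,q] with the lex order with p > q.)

Compute a lex Gröbner basis by Buchberger's algorithm.
f_1 = -5p + 9q + 56, LT = p.
f_2 = 4pq + 2q + 72, LT = pq.
f_3 = -11p^{2} - 2pq - 12p + 192, LT = p^{2}.
f_4 = 2p^{2} + pq + 3q - 4, LT = p^{2}.

S(f_1,f_2): lcm = pq. S = -\tfrac{9}{5}q^{2} - \tfrac{117}{10}q - 18.
  leading term q^{2}: no divisor's leading term divides it; move -\tfrac{9}{5}q^{2} to the remainder.
  leading term q: no divisor's leading term divides it; move -\tfrac{117}{10}q to the remainder.
  leading term 1: no divisor's leading term divides it; move -18 to the remainder.
  remainder -\tfrac{9}{5}q^{2} - \tfrac{117}{10}q - 18 ≠ 0; add h_5 = -\tfrac{9}{5}q^{2} - \tfrac{117}{10}q - 18 to the basis.

S(f_1,f_3): lcm = p^{2}. S = -\tfrac{109}{55}pq - \tfrac{676}{55}p + \tfrac{192}{11}.
  leading term pq: subtract (\tfrac{109}{275}q)·f_1 from -\tfrac{109}{55}pq - \tfrac{676}{55}p + \tfrac{192}{11} → -\tfrac{676}{55}p - \tfrac{981}{275}q^{2} - \tfrac{6104}{275}q + \tfrac{192}{11}
  leading term p: subtract (\tfrac{676}{275})·f_1 from -\tfrac{676}{55}p - \tfrac{981}{275}q^{2} - \tfrac{6104}{275}q + \tfrac{192}{11} → -\tfrac{981}{275}q^{2} - \tfrac{1108}{25}q - \tfrac{33056}{275}
  leading term q^{2}: subtract (\tfrac{109}{55})·h_5 from -\tfrac{981}{275}q^{2} - \tfrac{1108}{25}q - \tfrac{33056}{275} → -\tfrac{11623}{550}q - \tfrac{23246}{275}
  leading term q: no divisor's leading term divides it; move -\tfrac{11623}{550}q to the remainder.
  leading term 1: no divisor's leading term divides it; move -\tfrac{23246}{275} to the remainder.
  remainder -\tfrac{11623}{550}q - \tfrac{23246}{275} ≠ 0; add h_6 = -\tfrac{11623}{550}q - \tfrac{23246}{275} to the basis.

S(f_1,f_4): lcm = p^{2}. S = -\tfrac{23}{10}pq - \tfrac{56}{5}p - \tfrac{3}{2}q + 2.
  leading term pq: subtract (\tfrac{23}{50}q)·f_1 from -\tfrac{23}{10}pq - \tfrac{56}{5}p - \tfrac{3}{2}q + 2 → -\tfrac{56}{5}p - \tfrac{207}{50}q^{2} - \tfrac{1363}{50}q + 2
  leading term p: subtract (\tfrac{56}{25})·f_1 from -\tfrac{56}{5}p - \tfrac{207}{50}q^{2} - \tfrac{1363}{50}q + 2 → -\tfrac{207}{50}q^{2} - \tfrac{2371}{50}q - \tfrac{3086}{25}
  leading term q^{2}: subtract (\tfrac{23}{10})·h_5 from -\tfrac{207}{50}q^{2} - \tfrac{2371}{50}q - \tfrac{3086}{25} → -\tfrac{2051}{100}q - \tfrac{2051}{25}
  leading term q: subtract (\tfrac{22561}{23246})·h_6 from -\tfrac{2051}{100}q - \tfrac{2051}{25} → 0
  remainder 0.

S(f_2,f_3): lcm = p^{2}q. S = -\tfrac{2}{11}pq^{2} - \tfrac{13}{22}pq + 18p + \tfrac{192}{11}q.
  leading term pq^{2}: subtract (\tfrac{2}{55}q^{2})·f_1 from -\tfrac{2}{11}pq^{2} - \tfrac{13}{22}pq + 18p + \tfrac{192}{11}q → -\tfrac{13}{22}pq + 18p - \tfrac{18}{55}q^{3} - \tfrac{112}{55}q^{2} + \tfrac{192}{11}q
  leading term pq: subtract (\tfrac{13}{110}q)·f_1 from -\tfrac{13}{22}pq + 18p - \tfrac{18}{55}q^{3} - \tfrac{112}{55}q^{2} + \tfrac{192}{11}q → 18p - \tfrac{18}{55}q^{3} - \tfrac{31}{10}q^{2} + \tfrac{596}{55}q
  leading term p: subtract (-\tfrac{18}{5})·f_1 from 18p - \tfrac{18}{55}q^{3} - \tfrac{31}{10}q^{2} + \tfrac{596}{55}q → -\tfrac{18}{55}q^{3} - \tfrac{31}{10}q^{2} + \tfrac{2378}{55}q + \tfrac{1008}{5}
  leading term q^{3}: subtract (\tfrac{2}{11}q)·h_5 from -\tfrac{18}{55}q^{3} - \tfrac{31}{10}q^{2} + \tfrac{2378}{55}q + \tfrac{1008}{5} → -\tfrac{107}{110}q^{2} + \tfrac{2558}{55}q + \tfrac{1008}{5}
  leading term q^{2}: subtract (\tfrac{107}{198})·h_5 from -\tfrac{107}{110}q^{2} + \tfrac{2558}{55}q + \tfrac{1008}{5} → \tfrac{11623}{220}q + \tfrac{11623}{55}
  leading term q: subtract (-\tfrac{5}{2})·h_6 from \tfrac{11623}{220}q + \tfrac{11623}{55} → 0
  remainder 0.

S(f_2,f_4): lcm = p^{2}q. S = -\tfrac{1}{2}pq^{2} + \tfrac{1}{2}pq + 18p - \tfrac{3}{2}q^{2} + 2q.
  leading term pq^{2}: subtract (\tfrac{1}{10}q^{2})·f_1 from -\tfrac{1}{2}pq^{2} + \tfrac{1}{2}pq + 18p - \tfrac{3}{2}q^{2} + 2q → \tfrac{1}{2}pq + 18p - \tfrac{9}{10}q^{3} - \tfrac{71}{10}q^{2} + 2q
  leading term pq: subtract (-\tfrac{1}{10}q)·f_1 from \tfrac{1}{2}pq + 18p - \tfrac{9}{10}q^{3} - \tfrac{71}{10}q^{2} + 2q → 18p - \tfrac{9}{10}q^{3} - \tfrac{31}{5}q^{2} + \tfrac{38}{5}q
  leading term p: subtract (-\tfrac{18}{5})·f_1 from 18p - \tfrac{9}{10}q^{3} - \tfrac{31}{5}q^{2} + \tfrac{38}{5}q → -\tfrac{9}{10}q^{3} - \tfrac{31}{5}q^{2} + 40q + \tfrac{1008}{5}
  leading term q^{3}: subtract (\tfrac{1}{2}q)·h_5 from -\tfrac{9}{10}q^{3} - \tfrac{31}{5}q^{2} + 40q + \tfrac{1008}{5} → -\tfrac{7}{20}q^{2} + 49q + \tfrac{1008}{5}
  leading term q^{2}: subtract (\tfrac{7}{36})·h_5 from -\tfrac{7}{20}q^{2} + 49q + \tfrac{1008}{5} → \tfrac{2051}{40}q + \tfrac{2051}{10}
  leading term q: subtract (-\tfrac{112805}{46492})·h_6 from \tfrac{2051}{40}q + \tfrac{2051}{10} → 0
  remainder 0.

S(f_3,f_4): lcm = p^{2}. S = -\tfrac{7}{22}pq + \tfrac{12}{11}p - \tfrac{3}{2}q - \tfrac{170}{11}.
  leading term pq: subtract (\tfrac{7}{110}q)·f_1 from -\tfrac{7}{22}pq + \tfrac{12}{11}p - \tfrac{3}{2}q - \tfrac{170}{11} → \tfrac{12}{11}p - \tfrac{63}{110}q^{2} - \tfrac{557}{110}q - \tfrac{170}{11}
  leading term p: subtract (-\tfrac{12}{55})·f_1 from \tfrac{12}{11}p - \tfrac{63}{110}q^{2} - \tfrac{557}{110}q - \tfrac{170}{11} → -\tfrac{63}{110}q^{2} - \tfrac{31}{10}q - \tfrac{178}{55}
  leading term q^{2}: subtract (\tfrac{7}{22})·h_5 from -\tfrac{63}{110}q^{2} - \tfrac{31}{10}q - \tfrac{178}{55} → \tfrac{137}{220}q + \tfrac{137}{55}
  leading term q: subtract (-\tfrac{685}{23246})·h_6 from \tfrac{137}{220}q + \tfrac{137}{55} → 0
  remainder 0.

S(f_1,h_5): leading monomials are coprime, so the S-polynomial reduces to 0 (Buchberger's first criterion).
S(f_2,h_5): lcm = pq^{2}. S = -\tfrac{13}{2}pq - 10p + \tfrac{1}{2}q^{2} + 18q.
  leading term pq: subtract (\tfrac{13}{10}q)·f_1 from -\tfrac{13}{2}pq - 10p + \tfrac{1}{2}q^{2} + 18q → -10p - \tfrac{56}{5}q^{2} - \tfrac{274}{5}q
  leading term p: subtract (2)·f_1 from -10p - \tfrac{56}{5}q^{2} - \tfrac{274}{5}q → -\tfrac{56}{5}q^{2} - \tfrac{364}{5}q - 112
  leading term q^{2}: subtract (\tfrac{56}{9})·h_5 from -\tfrac{56}{5}q^{2} - \tfrac{364}{5}q - 112 → 0
  remainder 0.

S(f_3,h_5): leading monomials are coprime, so the S-polynomial reduces to 0 (Buchberger's first criterion).
S(f_4,h_5): leading monomials are coprime, so the S-polynomial reduces to 0 (Buchberger's first criterion).
S(f_1,h_6): leading monomials are coprime, so the S-polynomial reduces to 0 (Buchberger's first criterion).
S(f_2,h_6): lcm = pq. S = -4p + \tfrac{1}{2}q + 18.
  leading term p: subtract (\tfrac{4}{5})·f_1 from -4p + \tfrac{1}{2}q + 18 → -\tfrac{67}{10}q - \tfrac{134}{5}
  leading term q: subtract (\tfrac{3685}{11623})·h_6 from -\tfrac{67}{10}q - \tfrac{134}{5} → 0
  remainder 0.

S(f_3,h_6): leading monomials are coprime, so the S-polynomial reduces to 0 (Buchberger's first criterion).
S(f_4,h_6): leading monomials are coprime, so the S-polynomial reduces to 0 (Buchberger's first criterion).
S(h_5,h_6): lcm = q^{2}. S = \tfrac{5}{2}q + 10.
  leading term q: subtract (-\tfrac{1375}{11623})·h_6 from \tfrac{5}{2}q + 10 → 0
  remainder 0.

Every S-polynomial of the final basis reduces to 0, so we have a Gröbner basis.
Inter-reduce: drop elements whose leading term is divisible by another's, tail-reduce, and make monic.
Reduced Gröbner basis: {p - 4, q + 4}.

From the last basis element, q + 4 = 0, so q takes values in {-4}. Each choice, substituted upward through the basis, yields the corresponding point(s) of the solution set.
  q = -4: the earlier basis element becomes p - 4 = 0, giving p = 4 — point (4, -4).
Check: every point annihilates each of the original generators.

{(4, -4)}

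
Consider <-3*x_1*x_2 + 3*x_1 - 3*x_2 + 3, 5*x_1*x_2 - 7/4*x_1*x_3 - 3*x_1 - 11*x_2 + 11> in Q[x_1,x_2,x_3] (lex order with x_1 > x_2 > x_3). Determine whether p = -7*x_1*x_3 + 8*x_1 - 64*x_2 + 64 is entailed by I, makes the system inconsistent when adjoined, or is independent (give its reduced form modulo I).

First compute the reduced Gröbner basis of I by Buchberger's algorithm.
f_1 = -3*x_1*x_2 + 3*x_1 - 3*x_2 + 3, LT = x_1*x_2.
f_2 = 5*x_1*x_2 - 7/4*x_1*x_3 - 3*x_1 - 11*x_2 + 11, LT = x_1*x_2.

S(f_1,f_2): lcm = x_1*x_2. S = 7/20*x_1*x_3 - 2/5*x_1 + 16/5*x_2 - 16/5.
  reduce S modulo (f_1, f_2):
  remainder 7/20*x_1*x_3 - 2/5*x_1 + 16/5*x_2 - 16/5 ≠ 0; add h_3 = 7/20*x_1*x_3 - 2/5*x_1 + 16/5*x_2 - 16/5 to the basis.

S(f_1,h_3): lcm = x_1*x_2*x_3. S = 8/7*x_1*x_2 - x_1*x_3 - 64/7*x_2**2 + x_2*x_3 + 64/7*x_2 - x_3.
  reduce S modulo (f_1, f_2, h_3):
  remainder -64/7*x_2**2 + x_2*x_3 + 120/7*x_2 - x_3 - 8 ≠ 0; add h_4 = -64/7*x_2**2 + x_2*x_3 + 120/7*x_2 - x_3 - 8 to the basis.

The other S-polynomials (S(f_2,h_3), S(f_1,h_4), S(f_2,h_4), S(h_3,h_4)) all reduce to 0 modulo the current basis, so we have a Gröbner basis.
Inter-reduce: drop elements whose leading term is divisible by another's, tail-reduce, and make monic.
Reduced Gröbner basis: {x_1*x_2 - x_1 + x_2 - 1, x_1*x_3 - 8/7*x_1 + 64/7*x_2 - 64/7, x_2**2 - 7/64*x_2*x_3 - 15/8*x_2 + 7/64*x_3 + 7/8}.
Label its elements g_1 = x_1*x_2 - x_1 + x_2 - 1, g_2 = x_1*x_3 - 8/7*x_1 + 64/7*x_2 - 64/7, g_3 = x_2**2 - 7/64*x_2*x_3 - 15/8*x_2 + 7/64*x_3 + 7/8.

Reduce p = -7*x_1*x_3 + 8*x_1 - 64*x_2 + 64 modulo G:
  leading term x_1*x_3: subtract (-7)·g_2 from -7*x_1*x_3 + 8*x_1 - 64*x_2 + 64 → 0
  normal form = 0.
Since the normal form is 0, p ∈ I.

-7*x_1*x_3 + 8*x_1 - 64*x_2 + 64 lies in I (it reduces to 0).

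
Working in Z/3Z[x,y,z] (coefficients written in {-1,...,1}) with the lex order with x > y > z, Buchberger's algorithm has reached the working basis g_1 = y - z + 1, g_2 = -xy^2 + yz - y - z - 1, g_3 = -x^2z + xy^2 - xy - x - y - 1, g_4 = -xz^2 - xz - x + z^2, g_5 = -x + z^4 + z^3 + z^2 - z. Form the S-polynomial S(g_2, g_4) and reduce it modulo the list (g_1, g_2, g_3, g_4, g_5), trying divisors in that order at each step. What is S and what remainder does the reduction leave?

lcm(LM(g_2), LM(g_4)) = xy^2z^2.
S = (lcm/LT(g_2))·g_2 − (lcm/LT(g_4))·g_4 = -xy^2z - xy^2 + y^2z^2 - yz^3 + yz^2 + z^3 + z^2.
Reduce S modulo (g_1, g_2, g_3, g_4, g_5) in that order:
  leading term xy^2z: subtract (-xyz)·g_1 from -xy^2z - xy^2 + y^2z^2 - yz^3 + yz^2 + z^3 + z^2 → -xy^2 - xyz^2 + xyz + y^2z^2 - yz^3 + yz^2 + z^3 + z^2
  leading term xy^2: subtract (-xy)·g_1 from -xy^2 - xyz^2 + xyz + y^2z^2 - yz^3 + yz^2 + z^3 + z^2 → -xyz^2 + xy + y^2z^2 - yz^3 + yz^2 + z^3 + z^2
  leading term xyz^2: subtract (-xz^2)·g_1 from -xyz^2 + xy + y^2z^2 - yz^3 + yz^2 + z^3 + z^2 → xy - xz^3 + xz^2 + y^2z^2 - yz^3 + yz^2 + z^3 + z^2
  leading term xy: subtract (x)·g_1 from xy - xz^3 + xz^2 + y^2z^2 - yz^3 + yz^2 + z^3 + z^2 → -xz^3 + xz^2 + xz - x + y^2z^2 - yz^3 + yz^2 + z^3 + z^2
  leading term xz^3: subtract (z)·g_4 from -xz^3 + xz^2 + xz - x + y^2z^2 - yz^3 + yz^2 + z^3 + z^2 → -xz^2 - xz - x + y^2z^2 - yz^3 + yz^2 + z^2
  leading term xz^2: subtract (1)·g_4 from -xz^2 - xz - x + y^2z^2 - yz^3 + yz^2 + z^2 → y^2z^2 - yz^3 + yz^2
  leading term y^2z^2: subtract (yz^2)·g_1 from y^2z^2 - yz^3 + yz^2 → 0
The remainder is 0, so this S-polynomial contributes no new basis element.

S(g_2, g_4) = -xy^2z - xy^2 + y^2z^2 - yz^3 + yz^2 + z^3 + z^2; remainder on division = 0.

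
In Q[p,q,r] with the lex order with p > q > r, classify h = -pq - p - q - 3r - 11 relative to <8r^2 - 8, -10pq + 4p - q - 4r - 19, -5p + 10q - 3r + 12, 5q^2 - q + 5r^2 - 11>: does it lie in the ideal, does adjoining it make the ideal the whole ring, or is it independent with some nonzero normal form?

Adjoining -pq - p - q - 3r - 11 makes the ideal the whole ring: the system is inconsistent.

First compute the reduced Gröbner basis of I by Buchberger's algorithm.
f_1 = 8r^2 - 8, LT = r^2.
f_2 = -10pq + 4p - q - 4r - 19, LT = pq.
f_3 = -5p + 10q - 3r + 12, LT = p.
f_4 = 5q^2 - q + 5r^2 - 11, LT = q^2.

S(f_2,f_3): lcm = pq. S = -2/5p + 2q^2 - 3/5qr + 5/2q + 2/5r + 19/10.
  leading term p: subtract (2/25)·f_3 from -2/5p + 2q^2 - 3/5qr + 5/2q + 2/5r + 19/10 → 2q^2 - 3/5qr + 17/10q + 16/25r + 47/50
  leading term q^2: subtract (2/5)·f_4 from 2q^2 - 3/5qr + 17/10q + 16/25r + 47/50 → -3/5qr + 21/10q - 2r^2 + 16/25r + 267/50
  leading term qr: no divisor's leading term divides it; move -3/5qr to the remainder.
  leading term q: no divisor's leading term divides it; move 21/10q to the remainder.
  leading term r^2: subtract (-1/4)·f_1 from -2r^2 + 16/25r + 267/50 → 16/25r + 167/50
  leading term r: no divisor's leading term divides it; move 16/25r to the remainder.
  leading term 1: no divisor's leading term divides it; move 167/50 to the remainder.
  remainder -3/5qr + 21/10q + 16/25r + 167/50 ≠ 0; add k_5 = -3/5qr + 21/10q + 16/25r + 167/50 to the basis.

S(f_2,f_4): lcm = pq^2. S = -1/5pq - pr^2 + 11/5p + 1/10q^2 + 2/5qr + 19/10q.
  leading term pq: subtract (1/50)·f_2 from -1/5pq - pr^2 + 11/5p + 1/10q^2 + 2/5qr + 19/10q → -pr^2 + 53/25p + 1/10q^2 + 2/5qr + 48/25q + 2/25r + 19/50
  leading term pr^2: subtract (-1/8p)·f_1 from -pr^2 + 53/25p + 1/10q^2 + 2/5qr + 48/25q + 2/25r + 19/50 → 28/25p + 1/10q^2 + 2/5qr + 48/25q + 2/25r + 19/50
  leading term p: subtract (-28/125)·f_3 from 28/25p + 1/10q^2 + 2/5qr + 48/25q + 2/25r + 19/50 → 1/10q^2 + 2/5qr + 104/25q - 74/125r + 767/250
  leading term q^2: subtract (1/50)·f_4 from 1/10q^2 + 2/5qr + 104/25q - 74/125r + 767/250 → 2/5qr + 209/50q - 1/10r^2 - 74/125r + 411/125
  leading term qr: subtract (-2/3)·k_5 from 2/5qr + 209/50q - 1/10r^2 - 74/125r + 411/125 → 279/50q - 1/10r^2 - 62/375r + 2068/375
  leading term q: no divisor's leading term divides it; move 279/50q to the remainder.
  leading term r^2: subtract (-1/80)·f_1 from -1/10r^2 - 62/375r + 2068/375 → -62/375r + 4061/750
  leading term r: no divisor's leading term divides it; move -62/375r to the remainder.
  leading term 1: no divisor's leading term divides it; move 4061/750 to the remainder.
  remainder 279/50q - 62/375r + 4061/750 ≠ 0; add k_6 = 279/50q - 62/375r + 4061/750 to the basis.

S(f_1,k_5): lcm = qr^2. S = 7/2qr - q + 16/15r^2 + 167/30r.
  leading term qr: subtract (-35/6)·k_5 from 7/2qr - q + 16/15r^2 + 167/30r → 45/4q + 16/15r^2 + 93/10r + 1169/60
  leading term q: subtract (125/62)·k_6 from 45/4q + 16/15r^2 + 93/10r + 1169/60 → 16/15r^2 + 289/30r + 257/30
  leading term r^2: subtract (2/15)·f_1 from 16/15r^2 + 289/30r + 257/30 → 289/30r + 289/30
  leading term r: no divisor's leading term divides it; move 289/30r to the remainder.
  leading term 1: no divisor's leading term divides it; move 289/30 to the remainder.
  remainder 289/30r + 289/30 ≠ 0; add k_7 = 289/30r + 289/30 to the basis.

The other S-polynomials (S(f_1,f_2), S(f_1,f_3), S(f_1,f_4), S(f_3,f_4), S(f_2,k_5), S(f_3,k_5), S(f_4,k_5), S(f_1,k_6), S(f_2,k_6), S(f_3,k_6), S(f_4,k_6), S(k_5,k_6), S(f_1,k_7), S(f_2,k_7), S(f_3,k_7), S(f_4,k_7), S(k_5,k_7), S(k_6,k_7)) all reduce to 0 modulo the current basis, so we have a Gröbner basis.
Inter-reduce: drop elements whose leading term is divisible by another's, tail-reduce, and make monic.
Reduced Gröbner basis: {p - 1, q + 1, r + 1}.
Label its elements g_1 = p - 1, g_2 = q + 1, g_3 = r + 1.

Reduce h = -pq - p - q - 3r - 11 modulo G:
  leading term pq: subtract (-q)·g_1 from -pq - p - q - 3r - 11 → -p - 2q - 3r - 11
  leading term p: subtract (-1)·g_1 from -p - 2q - 3r - 11 → -2q - 3r - 12
  leading term q: subtract (-2)·g_2 from -2q - 3r - 12 → -3r - 10
  leading term r: subtract (-3)·g_3 from -3r - 10 → -7
  leading term 1: no divisor's leading term divides it; move -7 to the remainder.
  normal form = -7.
The normal form is nonzero, so h ∉ I. Since h minus its normal form lies in I, I + (h) = I + (n) where n = -7; decide whether this ideal is the whole ring.
Here n = -7 is a nonzero constant, hence a unit: 1 ∈ I + (h), the Gröbner basis of I + (h) is {1}, and the enlarged system has no common solution — adjoining h is inconsistent.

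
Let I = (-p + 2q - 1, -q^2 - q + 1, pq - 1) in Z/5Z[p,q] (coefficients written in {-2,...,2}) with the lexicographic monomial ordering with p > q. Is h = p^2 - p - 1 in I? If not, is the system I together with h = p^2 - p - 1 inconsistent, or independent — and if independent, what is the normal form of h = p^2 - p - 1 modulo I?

p^2 - p - 1 lies in I (it reduces to 0).

First compute the reduced Gröbner basis of I by Buchberger's algorithm.
f_1 = -p + 2q - 1, LT = p.
f_2 = -q^2 - q + 1, LT = q^2.
f_3 = pq - 1, LT = pq.

S(f_1,f_2): leading monomials are coprime, so the S-polynomial reduces to 0 (Buchberger's first criterion).
S(f_1,f_3): lcm = pq. S = -2q^2 + q + 1.
  leading term q^2: subtract (2)·f_2 from -2q^2 + q + 1 → -2q - 1
  leading term q: no divisor's leading term divides it; move -2q to the remainder.
  leading term 1: no divisor's leading term divides it; move -1 to the remainder.
  remainder -2q - 1 ≠ 0; add k_4 = -2q - 1 to the basis.

S(f_2,f_3): lcm = pq^2. S = pq - p + q.
  leading term pq: subtract (-q)·f_1 from pq - p + q → -p + 2q^2
  leading term p: subtract (1)·f_1 from -p + 2q^2 → 2q^2 - 2q + 1
  leading term q^2: subtract (-2)·f_2 from 2q^2 - 2q + 1 → q - 2
  leading term q: subtract (2)·k_4 from q - 2 → 0
  remainder 0.

S(f_1,k_4): leading monomials are coprime, so the S-polynomial reduces to 0 (Buchberger's first criterion).
S(f_2,k_4): lcm = q^2. S = -2q - 1.
  leading term q: subtract (1)·k_4 from -2q - 1 → 0
  remainder 0.

S(f_3,k_4): lcm = pq. S = 2p - 1.
  leading term p: subtract (-2)·f_1 from 2p - 1 → -q + 2
  leading term q: subtract (-2)·k_4 from -q + 2 → 0
  remainder 0.

Every S-polynomial of the final basis reduces to 0, so we have a Gröbner basis.
Inter-reduce: drop elements whose leading term is divisible by another's, tail-reduce, and make monic.
Reduced Gröbner basis: {p + 2, q - 2}.
Label its elements g_1 = p + 2, g_2 = q - 2.

Reduce h = p^2 - p - 1 modulo G:
  leading term p^2: subtract (p)·g_1 from p^2 - p - 1 → 2p - 1
  leading term p: subtract (2)·g_1 from 2p - 1 → 0
  normal form = 0.
Since the normal form is 0, h ∈ I.

Ideal membership is decidable via reduction modulo a Gröbner basis.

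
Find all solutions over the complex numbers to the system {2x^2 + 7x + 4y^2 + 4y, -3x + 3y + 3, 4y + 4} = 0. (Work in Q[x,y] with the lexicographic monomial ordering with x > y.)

{(0, -1)}

Compute a lex Gröbner basis by Buchberger's algorithm.
f_1 = 2x^2 + 7x + 4y^2 + 4y, LT = x^2.
f_2 = -3x + 3y + 3, LT = x.
f_3 = 4y + 4, LT = y.

S(f_1,f_2): lcm = x^2. S = xy + 9/2x + 2y^2 + 2y.
  leading term xy: subtract (-1/3y)·f_2 from xy + 9/2x + 2y^2 + 2y → 9/2x + 3y^2 + 3y
  leading term x: subtract (-3/2)·f_2 from 9/2x + 3y^2 + 3y → 3y^2 + 15/2y + 9/2
  leading term y^2: subtract (3/4y)·f_3 from 3y^2 + 15/2y + 9/2 → 9/2y + 9/2
  leading term y: subtract (9/8)·f_3 from 9/2y + 9/2 → 0
  remainder 0.

S(f_1,f_3): leading monomials are coprime, so the S-polynomial reduces to 0 (Buchberger's first criterion).
S(f_2,f_3): leading monomials are coprime, so the S-polynomial reduces to 0 (Buchberger's first criterion).
Every S-polynomial of the final basis reduces to 0, so we have a Gröbner basis.
Inter-reduce: drop elements whose leading term is divisible by another's, tail-reduce, and make monic.
Reduced Gröbner basis: {x, y + 1}.

Since the basis is lex-ordered, y + 1 is univariate in y. Its roots are {-1}. Back-substituting each root into the other basis elements fixes the other coordinates.
  y = -1: the earlier basis element becomes x = 0, giving x = 0 — point (0, -1).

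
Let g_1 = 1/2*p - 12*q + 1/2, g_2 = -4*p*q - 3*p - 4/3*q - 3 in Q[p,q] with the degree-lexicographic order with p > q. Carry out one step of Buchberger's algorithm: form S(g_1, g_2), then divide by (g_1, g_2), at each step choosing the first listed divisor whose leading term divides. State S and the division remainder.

S(g_1, g_2) = -24*q**2 - 3/4*p + 2/3*q - 3/4; remainder on division = -24*q**2 - 52/3*q.

lcm(LM(g_1), LM(g_2)) = p*q.
S = (lcm/LT(g_1))·g_1 − (lcm/LT(g_2))·g_2 = -24*q**2 - 3/4*p + 2/3*q - 3/4.
Reduce S modulo (g_1, g_2) in that order:
  leading term q**2: no divisor's leading term divides it; move -24*q**2 to the remainder.
  leading term p: subtract (-3/2)·g_1 from -3/4*p + 2/3*q - 3/4 → -52/3*q
  leading term q: no divisor's leading term divides it; move -52/3*q to the remainder.
The remainder -24*q**2 - 52/3*q is nonzero, so it would be added as the next basis element.
This is the inner loop of Buchberger's algorithm — each nonzero remainder becomes a new basis element.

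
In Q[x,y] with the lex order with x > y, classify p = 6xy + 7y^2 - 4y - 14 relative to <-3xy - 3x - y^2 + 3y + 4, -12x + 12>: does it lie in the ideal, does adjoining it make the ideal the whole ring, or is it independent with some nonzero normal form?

First compute the reduced Gröbner basis of I by Buchberger's algorithm.
f_1 = -3xy - 3x - y^2 + 3y + 4, LT = xy.
f_2 = -12x + 12, LT = x.

S(f_1,f_2): lcm = xy. S = x + 1/3y^2 - 4/3.
  leading term x: subtract (-1/12)·f_2 from x + 1/3y^2 - 4/3 → 1/3y^2 - 1/3
  leading term y^2: no divisor's leading term divides it; move 1/3y^2 to the remainder.
  leading term 1: no divisor's leading term divides it; move -1/3 to the remainder.
  remainder 1/3y^2 - 1/3 ≠ 0; add h_3 = 1/3y^2 - 1/3 to the basis.

The other S-polynomials (S(f_1,h_3), S(f_2,h_3)) all reduce to 0 modulo the current basis, so we have a Gröbner basis.
Inter-reduce: drop elements whose leading term is divisible by another's, tail-reduce, and make monic.
Reduced Gröbner basis: {x - 1, y^2 - 1}.
Label its elements g_1 = x - 1, g_2 = y^2 - 1.

Reduce p = 6xy + 7y^2 - 4y - 14 modulo G:
  leading term xy: subtract (6y)·g_1 from 6xy + 7y^2 - 4y - 14 → 7y^2 + 2y - 14
  leading term y^2: subtract (7)·g_2 from 7y^2 + 2y - 14 → 2y - 7
  leading term y: no divisor's leading term divides it; move 2y to the remainder.
  leading term 1: no divisor's leading term divides it; move -7 to the remainder.
  normal form = 2y - 7.
The normal form is nonzero, so p ∉ I. Since p minus its normal form lies in I, I + (p) = I + (r) where r = 2y - 7; decide whether this ideal is the whole ring.
Run Buchberger on G together with r (pairs among the g_i already reduce to 0 since G is a Gröbner basis):
g_1 = x - 1, LT = x.
g_2 = y^2 - 1, LT = y^2.
r = 2y - 7, LT = y.

S(g_2,r): lcm = y^2. S = 7/2y - 1.
  leading term y: subtract (7/4)·r from 7/2y - 1 → 45/4
  leading term 1: no divisor's leading term divides it; move 45/4 to the remainder.
  remainder 45/4 ≠ 0; add m_4 = 45/4 to the basis.

The other S-polynomials (S(g_1,g_2), S(g_1,r), S(g_1,m_4), S(g_2,m_4), S(r,m_4)) all reduce to 0 modulo the current basis, so we have a Gröbner basis.
Inter-reduce: drop elements whose leading term is divisible by another's, tail-reduce, and make monic.
Reduced Gröbner basis: {1}.
The reduced Gröbner basis of I + (p) is {1}: the ideal is the whole ring, so the enlarged system has no common solution — adjoining p is inconsistent.

The remainder on division by a Gröbner basis is unique — it is the normal form.

Adjoining 6xy + 7y^2 - 4y - 14 makes the ideal the whole ring: the system is inconsistent.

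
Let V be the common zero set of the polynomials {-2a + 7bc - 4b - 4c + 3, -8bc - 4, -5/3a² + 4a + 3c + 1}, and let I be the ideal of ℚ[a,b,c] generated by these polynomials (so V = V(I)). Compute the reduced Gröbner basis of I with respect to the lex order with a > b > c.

G = {a + 4c³ + 4c² - 31/16c - 53/20, b - 2c³ - 2c² + 63/32c + 29/20, c⁴ + c³ - 63/64c² - 29/40c + ¼}

The reduced Gröbner basis is the canonical form of the ideal for this ordering.

f_1 = -2a + 7bc - 4b - 4c + 3, LT = a.
f_2 = -8bc - 4, LT = bc.
f_3 = -5/3a² + 4a + 3c + 1, LT = a².

S(f_1,f_3): lcm = a². S = -7/2abc + 2ab + 2ac + 9/10a + 9/5c + ⅗.
  leading term abc: subtract (7/4bc)·f_1 from -7/2abc + 2ab + 2ac + 9/10a + 9/5c + ⅗ → 2ab + 2ac + 9/10a - 49/4b²c² + 7b²c + 7bc² - 21/4bc + 9/5c + ⅗
  leading term ab: subtract (-b)·f_1 from 2ab + 2ac + 9/10a - 49/4b²c² + 7b²c + 7bc² - 21/4bc + 9/5c + ⅗ → 2ac + 9/10a - 49/4b²c² + 14b²c - 4b² + 7bc² - 37/4bc + 3b + 9/5c + ⅗
  leading term ac: subtract (-c)·f_1 from 2ac + 9/10a - 49/4b²c² + 14b²c - 4b² + 7bc² - 37/4bc + 3b + 9/5c + ⅗ → 9/10a - 49/4b²c² + 14b²c - 4b² + 14bc² - 53/4bc + 3b - 4c² + 24/5c + ⅗
  leading term a: subtract (-9/20)·f_1 from 9/10a - 49/4b²c² + 14b²c - 4b² + 14bc² - 53/4bc + 3b - 4c² + 24/5c + ⅗ → -49/4b²c² + 14b²c - 4b² + 14bc² - 101/10bc + 6/5b - 4c² + 3c + 39/20
  leading term b²c²: subtract (49/32bc)·f_2 from -49/4b²c² + 14b²c - 4b² + 14bc² - 101/10bc + 6/5b - 4c² + 3c + 39/20 → 14b²c - 4b² + 14bc² - 159/40bc + 6/5b - 4c² + 3c + 39/20
  leading term b²c: subtract (-7/4b)·f_2 from 14b²c - 4b² + 14bc² - 159/40bc + 6/5b - 4c² + 3c + 39/20 → -4b² + 14bc² - 159/40bc - 29/5b - 4c² + 3c + 39/20
  leading term b²: no divisor's leading term divides it; move -4b² to the remainder.
  leading term bc²: subtract (-7/4c)·f_2 from 14bc² - 159/40bc - 29/5b - 4c² + 3c + 39/20 → -159/40bc - 29/5b - 4c² - 4c + 39/20
  leading term bc: subtract (159/320)·f_2 from -159/40bc - 29/5b - 4c² - 4c + 39/20 → -29/5b - 4c² - 4c + 63/16
  leading term b: no divisor's leading term divides it; move -29/5b to the remainder.
  leading term c²: no divisor's leading term divides it; move -4c² to the remainder.
  leading term c: no divisor's leading term divides it; move -4c to the remainder.
  leading term 1: no divisor's leading term divides it; move 63/16 to the remainder.
  remainder -4b² - 29/5b - 4c² - 4c + 63/16 ≠ 0; add g_4 = -4b² - 29/5b - 4c² - 4c + 63/16 to the basis.

S(f_2,g_4): lcm = b²c. S = -29/20bc + ½b - c³ - c² + 63/64c.
  leading term bc: subtract (29/160)·f_2 from -29/20bc + ½b - c³ - c² + 63/64c → ½b - c³ - c² + 63/64c + 29/40
  leading term b: no divisor's leading term divides it; move ½b to the remainder.
  leading term c³: no divisor's leading term divides it; move -c³ to the remainder.
  leading term c²: no divisor's leading term divides it; move -c² to the remainder.
  leading term c: no divisor's leading term divides it; move 63/64c to the remainder.
  leading term 1: no divisor's leading term divides it; move 29/40 to the remainder.
  remainder ½b - c³ - c² + 63/64c + 29/40 ≠ 0; add g_5 = ½b - c³ - c² + 63/64c + 29/40 to the basis.

S(f_2,g_5): lcm = bc. S = 2c⁴ + 2c³ - 63/32c² - 29/20c + ½.
  leading term c⁴: no divisor's leading term divides it; move 2c⁴ to the remainder.
  leading term c³: no divisor's leading term divides it; move 2c³ to the remainder.
  leading term c²: no divisor's leading term divides it; move -63/32c² to the remainder.
  leading term c: no divisor's leading term divides it; move -29/20c to the remainder.
  leading term 1: no divisor's leading term divides it; move ½ to the remainder.
  remainder 2c⁴ + 2c³ - 63/32c² - 29/20c + ½ ≠ 0; add g_6 = 2c⁴ + 2c³ - 63/32c² - 29/20c + ½ to the basis.

The other S-polynomials (S(f_1,f_2), S(f_2,f_3), S(f_1,g_4), S(f_3,g_4), S(f_1,g_5), S(f_3,g_5), S(g_4,g_5), S(f_1,g_6), S(f_2,g_6), S(f_3,g_6), S(g_4,g_6), S(g_5,g_6)) all reduce to 0 modulo the current basis, so we have a Gröbner basis.
Inter-reduce: drop elements whose leading term is divisible by another's, tail-reduce, and make monic.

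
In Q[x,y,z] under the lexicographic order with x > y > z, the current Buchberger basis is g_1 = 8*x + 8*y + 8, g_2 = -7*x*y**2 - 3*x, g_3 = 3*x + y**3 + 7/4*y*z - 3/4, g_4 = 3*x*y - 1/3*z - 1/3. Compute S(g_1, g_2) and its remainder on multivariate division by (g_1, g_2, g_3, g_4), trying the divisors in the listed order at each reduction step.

S(g_1, g_2) = -3/7*x + y**3 + y**2; remainder on division = y**3 + y**2 + 3/7*y + 3/7.

lcm(LM(g_1), LM(g_2)) = x*y**2.
S = (lcm/LT(g_1))·g_1 − (lcm/LT(g_2))·g_2 = -3/7*x + y**3 + y**2.
Reduce S modulo (g_1, g_2, g_3, g_4) in that order:
  leading term x: subtract (-3/56)·g_1 from -3/7*x + y**3 + y**2 → y**3 + y**2 + 3/7*y + 3/7
  leading term y**3: no divisor's leading term divides it; move y**3 to the remainder.
  leading term y**2: no divisor's leading term divides it; move y**2 to the remainder.
  leading term y: no divisor's leading term divides it; move 3/7*y to the remainder.
  leading term 1: no divisor's leading term divides it; move 3/7 to the remainder.
The remainder y**3 + y**2 + 3/7*y + 3/7 is nonzero, so it would be added as the next basis element.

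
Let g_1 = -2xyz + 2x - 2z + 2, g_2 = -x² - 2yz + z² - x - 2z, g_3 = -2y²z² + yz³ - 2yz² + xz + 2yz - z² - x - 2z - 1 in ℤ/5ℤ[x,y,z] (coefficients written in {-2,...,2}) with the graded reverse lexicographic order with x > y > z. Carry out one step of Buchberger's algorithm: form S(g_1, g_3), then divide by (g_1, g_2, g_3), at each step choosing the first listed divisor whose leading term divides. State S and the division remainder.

lcm(LM(g_1), LM(g_3)) = xy²z².
S = (lcm/LT(g_1))·g_1 − (lcm/LT(g_3))·g_3 = -2xyz³ - xyz² - 2x²z + 2xz² + yz² + 2x² - xz - yz + 2x.
Reduce S modulo (g_1, g_2, g_3) in that order:
  leading term xyz³: subtract (z²)·g_1 from -2xyz³ - xyz² - 2x²z + 2xz² + yz² + 2x² - xz - yz + 2x → -xyz² - 2x²z + yz² + 2z³ + 2x² - xz - yz - 2z² + 2x
  leading term xyz²: subtract (-2z)·g_1 from -xyz² - 2x²z + yz² + 2z³ + 2x² - xz - yz - 2z² + 2x → -2x²z + yz² + 2z³ + 2x² - 2xz - yz - z² + 2x - z
  leading term x²z: subtract (2z)·g_2 from -2x²z + yz² + 2z³ + 2x² - 2xz - yz - z² + 2x - z → 2x² - yz - 2z² + 2x - z
  leading term x²: subtract (-2)·g_2 from 2x² - yz - 2z² + 2x - z → 0
The remainder is 0, so this S-polynomial contributes no new basis element.

S(g_1, g_3) = -2xyz³ - xyz² - 2x²z + 2xz² + yz² + 2x² - xz - yz + 2x; remainder on division = 0.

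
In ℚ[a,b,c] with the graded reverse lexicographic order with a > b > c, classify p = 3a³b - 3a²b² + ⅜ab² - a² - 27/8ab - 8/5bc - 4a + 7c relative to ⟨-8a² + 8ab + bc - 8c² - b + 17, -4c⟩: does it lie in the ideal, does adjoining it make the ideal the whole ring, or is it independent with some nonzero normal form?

First compute the reduced Gröbner basis of I by Buchberger's algorithm.
f_1 = -8a² + 8ab + bc - 8c² - b + 17, LT = a².
f_2 = -4c, LT = c.

The S-polynomials (S(f_1,f_2)) all reduce to 0 modulo the current basis, so we have a Gröbner basis.
Inter-reduce: drop elements whose leading term is divisible by another's, tail-reduce, and make monic.
Reduced Gröbner basis: {a² - ab + ⅛b - 17/8, c}.
Label its elements g_1 = a² - ab + ⅛b - 17/8, g_2 = c.

Reduce p = 3a³b - 3a²b² + ⅜ab² - a² - 27/8ab - 8/5bc - 4a + 7c modulo G:
  leading term a³b: subtract (3ab)·g_1 from 3a³b - 3a²b² + ⅜ab² - a² - 27/8ab - 8/5bc - 4a + 7c → -a² + 3ab - 8/5bc - 4a + 7c
  leading term a²: subtract (-1)·g_1 from -a² + 3ab - 8/5bc - 4a + 7c → 2ab - 8/5bc - 4a + ⅛b + 7c - 17/8
  leading term ab: no divisor's leading term divides it; move 2ab to the remainder.
  leading term bc: subtract (-8/5b)·g_2 from -8/5bc - 4a + ⅛b + 7c - 17/8 → -4a + ⅛b + 7c - 17/8
  leading term a: no divisor's leading term divides it; move -4a to the remainder.
  leading term b: no divisor's leading term divides it; move ⅛b to the remainder.
  leading term c: subtract (7)·g_2 from 7c - 17/8 → -17/8
  leading term 1: no divisor's leading term divides it; move -17/8 to the remainder.
  normal form = 2ab - 4a + ⅛b - 17/8.
The normal form is nonzero, so p ∉ I. Since p minus its normal form lies in I, I + (p) = I + (r) where r = 2ab - 4a + ⅛b - 17/8; decide whether this ideal is the whole ring.
Run Buchberger on G together with r (pairs among the g_i already reduce to 0 since G is a Gröbner basis):
g_1 = a² - ab + ⅛b - 17/8, LT = a².
g_2 = c, LT = c.
r = 2ab - 4a + ⅛b - 17/8, LT = ab.

S(g_1,r): lcm = a²b. S = -ab² + 2a² - 1/16ab + ⅛b² + 17/16a - 17/8b.
  reduce S modulo (g_1, g_2, r):
  remainder 3/16b² + 15/16a - 879/256b + 1071/256 ≠ 0; add m_4 = 3/16b² + 15/16a - 879/256b + 1071/256 to the basis.

The other S-polynomials (S(g_1,g_2), S(g_2,r), S(g_1,m_4), S(g_2,m_4), S(r,m_4)) all reduce to 0 modulo the current basis, so we have a Gröbner basis.
Inter-reduce: drop elements whose leading term is divisible by another's, tail-reduce, and make monic.
Reduced Gröbner basis: {a² - 2a + 3/16b - 51/16, ab - 2a + 1/16b - 17/16, b² + 5a - 293/16b + 357/16, c}.
The reduced Gröbner basis of I + (p) is {a² - 2a + 3/16b - 51/16, ab - 2a + 1/16b - 17/16, b² + 5a - 293/16b + 357/16, c} ≠ {1}, a proper ideal, so the enlarged system stays consistent: p is independent of I, with normal form 2ab - 4a + ⅛b - 17/8.

3a³b - 3a²b² + ⅜ab² - a² - 27/8ab - 8/5bc - 4a + 7c is independent of I; its normal form modulo I is 2ab - 4a + ⅛b - 17/8.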